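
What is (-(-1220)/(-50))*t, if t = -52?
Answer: 6344/5 ≈ 1268.8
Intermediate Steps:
(-(-1220)/(-50))*t = -(-1220)/(-50)*(-52) = -(-1220)*(-1)/50*(-52) = -61*⅖*(-52) = -122/5*(-52) = 6344/5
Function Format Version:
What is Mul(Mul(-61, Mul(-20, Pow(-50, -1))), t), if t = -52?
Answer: Rational(6344, 5) ≈ 1268.8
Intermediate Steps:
Mul(Mul(-61, Mul(-20, Pow(-50, -1))), t) = Mul(Mul(-61, Mul(-20, Pow(-50, -1))), -52) = Mul(Mul(-61, Mul(-20, Rational(-1, 50))), -52) = Mul(Mul(-61, Rational(2, 5)), -52) = Mul(Rational(-122, 5), -52) = Rational(6344, 5)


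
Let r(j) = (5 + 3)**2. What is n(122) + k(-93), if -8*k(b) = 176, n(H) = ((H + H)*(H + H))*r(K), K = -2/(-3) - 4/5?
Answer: 3810282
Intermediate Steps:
K = -2/15 (K = -2*(-1/3) - 4*1/5 = 2/3 - 4/5 = -2/15 ≈ -0.13333)
r(j) = 64 (r(j) = 8**2 = 64)
n(H) = 256*H**2 (n(H) = ((H + H)*(H + H))*64 = ((2*H)*(2*H))*64 = (4*H**2)*64 = 256*H**2)
k(b) = -22 (k(b) = -1/8*176 = -22)
n(122) + k(-93) = 256*122**2 - 22 = 256*14884 - 22 = 3810304 - 22 = 3810282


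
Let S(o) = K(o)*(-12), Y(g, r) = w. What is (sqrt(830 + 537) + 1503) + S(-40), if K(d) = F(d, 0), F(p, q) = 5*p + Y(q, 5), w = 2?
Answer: 3879 + sqrt(1367) ≈ 3916.0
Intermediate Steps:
Y(g, r) = 2
F(p, q) = 2 + 5*p (F(p, q) = 5*p + 2 = 2 + 5*p)
K(d) = 2 + 5*d
S(o) = -24 - 60*o (S(o) = (2 + 5*o)*(-12) = -24 - 60*o)
(sqrt(830 + 537) + 1503) + S(-40) = (sqrt(830 + 537) + 1503) + (-24 - 60*(-40)) = (sqrt(1367) + 1503) + (-24 + 2400) = (1503 + sqrt(1367)) + 2376 = 3879 + sqrt(1367)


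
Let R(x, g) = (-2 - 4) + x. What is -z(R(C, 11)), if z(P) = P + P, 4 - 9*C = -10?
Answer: 80/9 ≈ 8.8889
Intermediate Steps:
C = 14/9 (C = 4/9 - 1/9*(-10) = 4/9 + 10/9 = 14/9 ≈ 1.5556)
R(x, g) = -6 + x
z(P) = 2*P
-z(R(C, 11)) = -2*(-6 + 14/9) = -2*(-40)/9 = -1*(-80/9) = 80/9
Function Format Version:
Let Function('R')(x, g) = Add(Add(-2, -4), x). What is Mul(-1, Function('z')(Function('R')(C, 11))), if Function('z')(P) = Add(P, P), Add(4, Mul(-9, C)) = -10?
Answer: Rational(80, 9) ≈ 8.8889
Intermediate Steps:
C = Rational(14, 9) (C = Add(Rational(4, 9), Mul(Rational(-1, 9), -10)) = Add(Rational(4, 9), Rational(10, 9)) = Rational(14, 9) ≈ 1.5556)
Function('R')(x, g) = Add(-6, x)
Function('z')(P) = Mul(2, P)
Mul(-1, Function('z')(Function('R')(C, 11))) = Mul(-1, Mul(2, Add(-6, Rational(14, 9)))) = Mul(-1, Mul(2, Rational(-40, 9))) = Mul(-1, Rational(-80, 9)) = Rational(80, 9)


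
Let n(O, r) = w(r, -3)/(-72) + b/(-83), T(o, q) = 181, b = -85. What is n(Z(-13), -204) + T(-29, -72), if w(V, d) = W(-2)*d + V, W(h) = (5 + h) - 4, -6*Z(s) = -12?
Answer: 368153/1992 ≈ 184.82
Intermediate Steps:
Z(s) = 2 (Z(s) = -⅙*(-12) = 2)
W(h) = 1 + h
w(V, d) = V - d (w(V, d) = (1 - 2)*d + V = -d + V = V - d)
n(O, r) = 1957/1992 - r/72 (n(O, r) = (r - 1*(-3))/(-72) - 85/(-83) = (r + 3)*(-1/72) - 85*(-1/83) = (3 + r)*(-1/72) + 85/83 = (-1/24 - r/72) + 85/83 = 1957/1992 - r/72)
n(Z(-13), -204) + T(-29, -72) = (1957/1992 - 1/72*(-204)) + 181 = (1957/1992 + 17/6) + 181 = 7601/1992 + 181 = 368153/1992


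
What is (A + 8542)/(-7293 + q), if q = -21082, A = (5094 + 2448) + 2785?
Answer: -18869/28375 ≈ -0.66499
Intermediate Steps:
A = 10327 (A = 7542 + 2785 = 10327)
(A + 8542)/(-7293 + q) = (10327 + 8542)/(-7293 - 21082) = 18869/(-28375) = 18869*(-1/28375) = -18869/28375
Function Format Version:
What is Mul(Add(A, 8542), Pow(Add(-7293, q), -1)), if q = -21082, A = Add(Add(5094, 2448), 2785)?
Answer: Rational(-18869, 28375) ≈ -0.66499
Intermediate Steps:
A = 10327 (A = Add(7542, 2785) = 10327)
Mul(Add(A, 8542), Pow(Add(-7293, q), -1)) = Mul(Add(10327, 8542), Pow(Add(-7293, -21082), -1)) = Mul(18869, Pow(-28375, -1)) = Mul(18869, Rational(-1, 28375)) = Rational(-18869, 28375)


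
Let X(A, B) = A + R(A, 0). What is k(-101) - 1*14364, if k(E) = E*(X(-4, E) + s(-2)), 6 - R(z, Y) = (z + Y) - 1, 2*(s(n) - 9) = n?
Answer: -15879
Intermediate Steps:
s(n) = 9 + n/2
R(z, Y) = 7 - Y - z (R(z, Y) = 6 - ((z + Y) - 1) = 6 - ((Y + z) - 1) = 6 - (-1 + Y + z) = 6 + (1 - Y - z) = 7 - Y - z)
X(A, B) = 7 (X(A, B) = A + (7 - 1*0 - A) = A + (7 + 0 - A) = A + (7 - A) = 7)
k(E) = 15*E (k(E) = E*(7 + (9 + (½)*(-2))) = E*(7 + (9 - 1)) = E*(7 + 8) = E*15 = 15*E)
k(-101) - 1*14364 = 15*(-101) - 1*14364 = -1515 - 14364 = -15879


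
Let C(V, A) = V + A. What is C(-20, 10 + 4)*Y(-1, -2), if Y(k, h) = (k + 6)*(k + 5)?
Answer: -120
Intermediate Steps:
Y(k, h) = (5 + k)*(6 + k) (Y(k, h) = (6 + k)*(5 + k) = (5 + k)*(6 + k))
C(V, A) = A + V
C(-20, 10 + 4)*Y(-1, -2) = ((10 + 4) - 20)*(30 + (-1)**2 + 11*(-1)) = (14 - 20)*(30 + 1 - 11) = -6*20 = -120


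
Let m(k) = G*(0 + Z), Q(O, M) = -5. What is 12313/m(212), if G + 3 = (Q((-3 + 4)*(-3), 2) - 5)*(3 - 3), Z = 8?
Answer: -12313/24 ≈ -513.04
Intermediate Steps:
G = -3 (G = -3 + (-5 - 5)*(3 - 3) = -3 - 10*0 = -3 + 0 = -3)
m(k) = -24 (m(k) = -3*(0 + 8) = -3*8 = -24)
12313/m(212) = 12313/(-24) = 12313*(-1/24) = -12313/24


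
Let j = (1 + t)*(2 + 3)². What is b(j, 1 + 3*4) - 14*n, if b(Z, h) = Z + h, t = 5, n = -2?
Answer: 191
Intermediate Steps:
j = 150 (j = (1 + 5)*(2 + 3)² = 6*5² = 6*25 = 150)
b(j, 1 + 3*4) - 14*n = (150 + (1 + 3*4)) - 14*(-2) = (150 + (1 + 12)) + 28 = (150 + 13) + 28 = 163 + 28 = 191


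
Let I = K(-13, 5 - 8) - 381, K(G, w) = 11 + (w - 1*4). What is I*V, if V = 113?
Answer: -42601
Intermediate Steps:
K(G, w) = 7 + w (K(G, w) = 11 + (w - 4) = 11 + (-4 + w) = 7 + w)
I = -377 (I = (7 + (5 - 8)) - 381 = (7 - 3) - 381 = 4 - 381 = -377)
I*V = -377*113 = -42601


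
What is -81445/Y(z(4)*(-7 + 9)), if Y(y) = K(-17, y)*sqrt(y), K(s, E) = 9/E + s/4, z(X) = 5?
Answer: 162890*sqrt(10)/67 ≈ 7688.1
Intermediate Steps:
K(s, E) = 9/E + s/4 (K(s, E) = 9/E + s*(1/4) = 9/E + s/4)
Y(y) = sqrt(y)*(-17/4 + 9/y) (Y(y) = (9/y + (1/4)*(-17))*sqrt(y) = (9/y - 17/4)*sqrt(y) = (-17/4 + 9/y)*sqrt(y) = sqrt(y)*(-17/4 + 9/y))
-81445/Y(z(4)*(-7 + 9)) = -81445*4*sqrt(5)*sqrt(-7 + 9)/(36 - 85*(-7 + 9)) = -81445*4*sqrt(10)/(36 - 85*2) = -81445*4*sqrt(10)/(36 - 17*10) = -81445*4*sqrt(10)/(36 - 170) = -81445*(-2*sqrt(10)/67) = -(-162890)*sqrt(10)/67 = 162890*sqrt(10)/67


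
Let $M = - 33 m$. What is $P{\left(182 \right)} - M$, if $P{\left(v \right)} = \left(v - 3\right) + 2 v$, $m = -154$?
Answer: $-4539$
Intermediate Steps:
$P{\left(v \right)} = -3 + 3 v$ ($P{\left(v \right)} = \left(-3 + v\right) + 2 v = -3 + 3 v$)
$M = 5082$ ($M = \left(-33\right) \left(-154\right) = 5082$)
$P{\left(182 \right)} - M = \left(-3 + 3 \cdot 182\right) - 5082 = \left(-3 + 546\right) - 5082 = 543 - 5082 = -4539$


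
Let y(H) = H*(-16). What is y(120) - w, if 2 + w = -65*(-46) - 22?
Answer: -4886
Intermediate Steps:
y(H) = -16*H
w = 2966 (w = -2 + (-65*(-46) - 22) = -2 + (2990 - 22) = -2 + 2968 = 2966)
y(120) - w = -16*120 - 1*2966 = -1920 - 2966 = -4886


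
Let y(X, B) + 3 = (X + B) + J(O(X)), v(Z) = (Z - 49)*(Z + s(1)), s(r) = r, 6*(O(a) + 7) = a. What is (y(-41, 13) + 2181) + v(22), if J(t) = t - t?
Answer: 1529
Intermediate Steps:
O(a) = -7 + a/6
J(t) = 0
v(Z) = (1 + Z)*(-49 + Z) (v(Z) = (Z - 49)*(Z + 1) = (-49 + Z)*(1 + Z) = (1 + Z)*(-49 + Z))
y(X, B) = -3 + B + X (y(X, B) = -3 + ((X + B) + 0) = -3 + ((B + X) + 0) = -3 + (B + X) = -3 + B + X)
(y(-41, 13) + 2181) + v(22) = ((-3 + 13 - 41) + 2181) + (-49 + 22² - 48*22) = (-31 + 2181) + (-49 + 484 - 1056) = 2150 - 621 = 1529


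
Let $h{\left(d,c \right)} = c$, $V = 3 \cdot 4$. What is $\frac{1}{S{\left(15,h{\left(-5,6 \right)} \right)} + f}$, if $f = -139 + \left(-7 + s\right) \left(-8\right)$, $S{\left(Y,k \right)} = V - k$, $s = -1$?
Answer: $- \frac{1}{69} \approx -0.014493$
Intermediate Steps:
$V = 12$
$S{\left(Y,k \right)} = 12 - k$
$f = -75$ ($f = -139 + \left(-7 - 1\right) \left(-8\right) = -139 - -64 = -139 + 64 = -75$)
$\frac{1}{S{\left(15,h{\left(-5,6 \right)} \right)} + f} = \frac{1}{\left(12 - 6\right) - 75} = \frac{1}{6 - 75} = \frac{1}{-69} = - \frac{1}{69}$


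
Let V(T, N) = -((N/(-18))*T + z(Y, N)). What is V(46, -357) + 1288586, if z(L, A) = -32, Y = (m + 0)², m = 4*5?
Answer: 3863117/3 ≈ 1.2877e+6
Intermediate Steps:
m = 20
Y = 400 (Y = (20 + 0)² = 20² = 400)
V(T, N) = 32 + N*T/18 (V(T, N) = -((N/(-18))*T - 32) = -((N*(-1/18))*T - 32) = -((-N/18)*T - 32) = -(-N*T/18 - 32) = -(-32 - N*T/18) = 32 + N*T/18)
V(46, -357) + 1288586 = (32 + (1/18)*(-357)*46) + 1288586 = (32 - 2737/3) + 1288586 = -2641/3 + 1288586 = 3863117/3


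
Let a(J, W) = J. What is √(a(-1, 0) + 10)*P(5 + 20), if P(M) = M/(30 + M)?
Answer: 15/11 ≈ 1.3636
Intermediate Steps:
√(a(-1, 0) + 10)*P(5 + 20) = √(-1 + 10)*((5 + 20)/(30 + (5 + 20))) = √9*(25/(30 + 25)) = 3*(25/55) = 3*(25*(1/55)) = 3*(5/11) = 15/11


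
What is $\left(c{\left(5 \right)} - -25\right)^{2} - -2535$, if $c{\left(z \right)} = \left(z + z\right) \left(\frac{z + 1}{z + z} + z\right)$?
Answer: $9096$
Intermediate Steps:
$c{\left(z \right)} = 2 z \left(z + \frac{1 + z}{2 z}\right)$ ($c{\left(z \right)} = 2 z \left(\frac{1 + z}{2 z} + z\right) = 2 z \left(z + \frac{1 + z}{2 z}\right)$)
$\left(c{\left(5 \right)} - -25\right)^{2} - -2535 = \left(\left(1 + 5 + 2 \cdot 5^{2}\right) - -25\right)^{2} - -2535 = \left(\left(1 + 5 + 2 \cdot 25\right) + 25\right)^{2} + 2535 = \left(\left(1 + 5 + 50\right) + 25\right)^{2} + 2535 = \left(56 + 25\right)^{2} + 2535 = 81^{2} + 2535 = 6561 + 2535 = 9096$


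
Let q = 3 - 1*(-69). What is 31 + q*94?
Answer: 6799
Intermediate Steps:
q = 72 (q = 3 + 69 = 72)
31 + q*94 = 31 + 72*94 = 31 + 6768 = 6799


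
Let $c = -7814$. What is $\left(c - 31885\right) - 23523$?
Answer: $-63222$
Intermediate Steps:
$\left(c - 31885\right) - 23523 = \left(-7814 - 31885\right) - 23523 = -39699 - 23523 = -63222$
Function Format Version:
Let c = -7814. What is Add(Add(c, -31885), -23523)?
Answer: -63222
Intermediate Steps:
Add(Add(c, -31885), -23523) = Add(Add(-7814, -31885), -23523) = Add(-39699, -23523) = -63222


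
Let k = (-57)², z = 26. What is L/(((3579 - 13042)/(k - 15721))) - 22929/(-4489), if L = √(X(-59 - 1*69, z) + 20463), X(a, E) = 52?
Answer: 22929/4489 + 12472*√20515/9463 ≈ 193.88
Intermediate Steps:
k = 3249
L = √20515 (L = √(52 + 20463) = √20515 ≈ 143.23)
L/(((3579 - 13042)/(k - 15721))) - 22929/(-4489) = √20515/(((3579 - 13042)/(3249 - 15721))) - 22929/(-4489) = √20515/((-9463/(-12472))) - 22929*(-1/4489) = √20515/((-9463*(-1/12472))) + 22929/4489 = √20515/(9463/12472) + 22929/4489 = √20515*(12472/9463) + 22929/4489 = 12472*√20515/9463 + 22929/4489 = 22929/4489 + 12472*√20515/9463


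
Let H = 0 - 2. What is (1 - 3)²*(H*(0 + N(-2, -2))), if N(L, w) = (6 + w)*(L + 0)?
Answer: 64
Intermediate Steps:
H = -2
N(L, w) = L*(6 + w) (N(L, w) = (6 + w)*L = L*(6 + w))
(1 - 3)²*(H*(0 + N(-2, -2))) = (1 - 3)²*(-2*(0 - 2*(6 - 2))) = (-2)²*(-2*(0 - 2*4)) = 4*(-2*(0 - 8)) = 4*(-2*(-8)) = 4*16 = 64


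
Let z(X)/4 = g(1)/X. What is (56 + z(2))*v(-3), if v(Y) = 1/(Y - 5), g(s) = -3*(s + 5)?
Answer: -5/2 ≈ -2.5000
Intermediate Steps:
g(s) = -15 - 3*s (g(s) = -3*(5 + s) = -15 - 3*s)
v(Y) = 1/(-5 + Y)
z(X) = -72/X (z(X) = 4*((-15 - 3*1)/X) = 4*((-15 - 3)/X) = 4*(-18/X) = -72/X)
(56 + z(2))*v(-3) = (56 - 72/2)/(-5 - 3) = (56 - 72*½)/(-8) = (56 - 36)*(-⅛) = 20*(-⅛) = -5/2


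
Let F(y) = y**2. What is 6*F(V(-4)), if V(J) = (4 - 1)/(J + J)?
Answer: 27/32 ≈ 0.84375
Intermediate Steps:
V(J) = 3/(2*J) (V(J) = 3/((2*J)) = 3*(1/(2*J)) = 3/(2*J))
6*F(V(-4)) = 6*((3/2)/(-4))**2 = 6*((3/2)*(-1/4))**2 = 6*(-3/8)**2 = 6*(9/64) = 27/32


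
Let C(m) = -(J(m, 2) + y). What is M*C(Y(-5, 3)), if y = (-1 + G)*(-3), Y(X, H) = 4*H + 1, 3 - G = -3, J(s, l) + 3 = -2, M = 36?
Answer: 720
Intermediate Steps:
J(s, l) = -5 (J(s, l) = -3 - 2 = -5)
G = 6 (G = 3 - 1*(-3) = 3 + 3 = 6)
Y(X, H) = 1 + 4*H
y = -15 (y = (-1 + 6)*(-3) = 5*(-3) = -15)
C(m) = 20 (C(m) = -(-5 - 15) = -1*(-20) = 20)
M*C(Y(-5, 3)) = 36*20 = 720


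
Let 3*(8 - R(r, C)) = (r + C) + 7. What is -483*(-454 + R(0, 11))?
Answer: 218316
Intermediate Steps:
R(r, C) = 17/3 - C/3 - r/3 (R(r, C) = 8 - ((r + C) + 7)/3 = 8 - ((C + r) + 7)/3 = 8 - (7 + C + r)/3 = 8 + (-7/3 - C/3 - r/3) = 17/3 - C/3 - r/3)
-483*(-454 + R(0, 11)) = -483*(-454 + (17/3 - ⅓*11 - ⅓*0)) = -483*(-454 + (17/3 - 11/3 + 0)) = -483*(-454 + 2) = -483*(-452) = 218316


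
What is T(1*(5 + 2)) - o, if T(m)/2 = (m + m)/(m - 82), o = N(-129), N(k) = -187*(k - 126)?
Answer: -3576403/75 ≈ -47685.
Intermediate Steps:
N(k) = 23562 - 187*k (N(k) = -187*(-126 + k) = 23562 - 187*k)
o = 47685 (o = 23562 - 187*(-129) = 23562 + 24123 = 47685)
T(m) = 4*m/(-82 + m) (T(m) = 2*((m + m)/(m - 82)) = 2*((2*m)/(-82 + m)) = 2*(2*m/(-82 + m)) = 4*m/(-82 + m))
T(1*(5 + 2)) - o = 4*(1*(5 + 2))/(-82 + 1*(5 + 2)) - 1*47685 = 4*(1*7)/(-82 + 1*7) - 47685 = 4*7/(-82 + 7) - 47685 = 4*7/(-75) - 47685 = 4*7*(-1/75) - 47685 = -28/75 - 47685 = -3576403/75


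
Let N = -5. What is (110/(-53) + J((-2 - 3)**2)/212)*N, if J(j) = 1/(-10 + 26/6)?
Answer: 37415/3604 ≈ 10.382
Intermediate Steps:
J(j) = -3/17 (J(j) = 1/(-10 + 26*(1/6)) = 1/(-10 + 13/3) = 1/(-17/3) = -3/17)
(110/(-53) + J((-2 - 3)**2)/212)*N = (110/(-53) - 3/17/212)*(-5) = (110*(-1/53) - 3/17*1/212)*(-5) = (-110/53 - 3/3604)*(-5) = -7483/3604*(-5) = 37415/3604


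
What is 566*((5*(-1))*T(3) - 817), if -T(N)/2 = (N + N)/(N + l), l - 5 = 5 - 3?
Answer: -459026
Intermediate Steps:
l = 7 (l = 5 + (5 - 3) = 5 + 2 = 7)
T(N) = -4*N/(7 + N) (T(N) = -2*(N + N)/(N + 7) = -2*2*N/(7 + N) = -4*N/(7 + N))
566*((5*(-1))*T(3) - 817) = 566*((5*(-1))*(-4*3/(7 + 3)) - 817) = 566*(-(-20)*3/10 - 817) = 566*(-5*(-6/5) - 817) = 566*(6 - 817) = 566*(-811) = -459026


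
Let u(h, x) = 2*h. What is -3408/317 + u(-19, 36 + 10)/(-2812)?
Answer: -251875/23458 ≈ -10.737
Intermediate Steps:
-3408/317 + u(-19, 36 + 10)/(-2812) = -3408/317 + (2*(-19))/(-2812) = -3408*1/317 - 38*(-1/2812) = -3408/317 + 1/74 = -251875/23458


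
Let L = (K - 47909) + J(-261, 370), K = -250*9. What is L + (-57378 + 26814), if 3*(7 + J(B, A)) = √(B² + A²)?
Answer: -80730 + √205021/3 ≈ -80579.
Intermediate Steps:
K = -2250
J(B, A) = -7 + √(A² + B²)/3 (J(B, A) = -7 + √(B² + A²)/3 = -7 + √(A² + B²)/3)
L = -50166 + √205021/3 (L = (-2250 - 47909) + (-7 + √(370² + (-261)²)/3) = -50159 + (-7 + √(136900 + 68121)/3) = -50159 + (-7 + √205021/3) = -50166 + √205021/3 ≈ -50015.)
L + (-57378 + 26814) = (-50166 + √205021/3) + (-57378 + 26814) = (-50166 + √205021/3) - 30564 = -80730 + √205021/3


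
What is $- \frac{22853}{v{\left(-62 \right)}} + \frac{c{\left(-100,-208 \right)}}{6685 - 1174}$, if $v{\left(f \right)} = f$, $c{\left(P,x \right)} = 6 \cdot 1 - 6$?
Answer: $\frac{22853}{62} \approx 368.6$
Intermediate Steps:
$c{\left(P,x \right)} = 0$ ($c{\left(P,x \right)} = 6 - 6 = 0$)
$- \frac{22853}{v{\left(-62 \right)}} + \frac{c{\left(-100,-208 \right)}}{6685 - 1174} = - \frac{22853}{-62} + \frac{0}{6685 - 1174} = \left(-22853\right) \left(- \frac{1}{62}\right) + \frac{0}{5511} = \frac{22853}{62} + 0 \cdot \frac{1}{5511} = \frac{22853}{62} + 0 = \frac{22853}{62}$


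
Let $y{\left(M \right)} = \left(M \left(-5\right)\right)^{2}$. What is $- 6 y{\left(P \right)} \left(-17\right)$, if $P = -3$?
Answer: $22950$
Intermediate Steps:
$y{\left(M \right)} = 25 M^{2}$ ($y{\left(M \right)} = \left(- 5 M\right)^{2} = 25 M^{2}$)
$- 6 y{\left(P \right)} \left(-17\right) = - 6 \cdot 25 \left(-3\right)^{2} \left(-17\right) = - 6 \cdot 25 \cdot 9 \left(-17\right) = \left(-6\right) 225 \left(-17\right) = \left(-1350\right) \left(-17\right) = 22950$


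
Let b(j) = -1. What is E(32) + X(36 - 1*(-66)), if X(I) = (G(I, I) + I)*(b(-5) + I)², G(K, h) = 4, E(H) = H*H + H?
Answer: 1082362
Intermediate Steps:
E(H) = H + H² (E(H) = H² + H = H + H²)
X(I) = (-1 + I)²*(4 + I) (X(I) = (4 + I)*(-1 + I)² = (-1 + I)²*(4 + I))
E(32) + X(36 - 1*(-66)) = 32*(1 + 32) + (-1 + (36 - 1*(-66)))²*(4 + (36 - 1*(-66))) = 32*33 + (-1 + (36 + 66))²*(4 + (36 + 66)) = 1056 + (-1 + 102)²*(4 + 102) = 1056 + 101²*106 = 1056 + 10201*106 = 1056 + 1081306 = 1082362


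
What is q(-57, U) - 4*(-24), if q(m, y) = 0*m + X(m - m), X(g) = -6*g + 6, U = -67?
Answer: 102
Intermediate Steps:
X(g) = 6 - 6*g
q(m, y) = 6 (q(m, y) = 0*m + (6 - 6*(m - m)) = 0 + (6 - 6*0) = 0 + (6 + 0) = 0 + 6 = 6)
q(-57, U) - 4*(-24) = 6 - 4*(-24) = 6 - 1*(-96) = 6 + 96 = 102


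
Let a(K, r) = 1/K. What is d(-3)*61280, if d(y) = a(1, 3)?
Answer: 61280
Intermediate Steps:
d(y) = 1 (d(y) = 1/1 = 1)
d(-3)*61280 = 1*61280 = 61280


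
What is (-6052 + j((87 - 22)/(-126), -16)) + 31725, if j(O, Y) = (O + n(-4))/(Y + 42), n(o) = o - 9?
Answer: 6469465/252 ≈ 25672.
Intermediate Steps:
n(o) = -9 + o
j(O, Y) = (-13 + O)/(42 + Y) (j(O, Y) = (O + (-9 - 4))/(Y + 42) = (O - 13)/(42 + Y) = (-13 + O)/(42 + Y))
(-6052 + j((87 - 22)/(-126), -16)) + 31725 = (-6052 + (-13 + (87 - 22)/(-126))/(42 - 16)) + 31725 = (-6052 + (-13 + 65*(-1/126))/26) + 31725 = (-6052 + (-13 - 65/126)/26) + 31725 = (-6052 + (1/26)*(-1703/126)) + 31725 = (-6052 - 131/252) + 31725 = -1525235/252 + 31725 = 6469465/252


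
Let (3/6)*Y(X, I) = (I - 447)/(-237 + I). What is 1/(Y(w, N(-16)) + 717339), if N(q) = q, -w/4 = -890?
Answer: 253/181487693 ≈ 1.3940e-6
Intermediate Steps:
w = 3560 (w = -4*(-890) = 3560)
Y(X, I) = 2*(-447 + I)/(-237 + I) (Y(X, I) = 2*((I - 447)/(-237 + I)) = 2*((-447 + I)/(-237 + I)) = 2*(-447 + I)/(-237 + I))
1/(Y(w, N(-16)) + 717339) = 1/(2*(-447 - 16)/(-237 - 16) + 717339) = 1/(2*(-463)/(-253) + 717339) = 1/(2*(-1/253)*(-463) + 717339) = 1/(926/253 + 717339) = 1/(181487693/253) = 253/181487693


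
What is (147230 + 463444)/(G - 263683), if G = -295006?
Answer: -610674/558689 ≈ -1.0930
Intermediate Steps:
(147230 + 463444)/(G - 263683) = (147230 + 463444)/(-295006 - 263683) = 610674/(-558689) = 610674*(-1/558689) = -610674/558689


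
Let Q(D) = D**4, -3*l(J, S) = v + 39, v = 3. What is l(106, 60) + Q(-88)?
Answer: 59969522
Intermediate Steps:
l(J, S) = -14 (l(J, S) = -(3 + 39)/3 = -1/3*42 = -14)
l(106, 60) + Q(-88) = -14 + (-88)**4 = -14 + 59969536 = 59969522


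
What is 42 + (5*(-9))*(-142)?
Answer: 6432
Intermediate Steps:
42 + (5*(-9))*(-142) = 42 - 45*(-142) = 42 + 6390 = 6432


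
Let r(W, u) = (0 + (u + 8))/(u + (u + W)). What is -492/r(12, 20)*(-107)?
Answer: 684372/7 ≈ 97767.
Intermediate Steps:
r(W, u) = (8 + u)/(W + 2*u) (r(W, u) = (0 + (8 + u))/(u + (W + u)) = (8 + u)/(W + 2*u))
-492/r(12, 20)*(-107) = -492*(12 + 2*20)/(8 + 20)*(-107) = -492/(28/(12 + 40))*(-107) = -492/(28/52)*(-107) = -492/((1/52)*28)*(-107) = -492/7/13*(-107) = -492*13/7*(-107) = -6396/7*(-107) = 684372/7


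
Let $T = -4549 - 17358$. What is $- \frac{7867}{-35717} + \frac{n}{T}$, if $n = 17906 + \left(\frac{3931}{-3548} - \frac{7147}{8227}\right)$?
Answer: $- \frac{13635406953060987}{22839310590409324} \approx -0.59701$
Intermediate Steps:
$T = -21907$ ($T = -4549 - 17358 = -21907$)
$n = \frac{522607626883}{29189396}$ ($n = 17906 + \left(3931 \left(- \frac{1}{3548}\right) - \frac{7147}{8227}\right) = 17906 - \frac{57697893}{29189396} = \frac{522607626883}{29189396} \approx 17904.0$)
$- \frac{7867}{-35717} + \frac{n}{T} = - \frac{7867}{-35717} + \frac{522607626883}{29189396 \left(-21907\right)} = \left(-7867\right) \left(- \frac{1}{35717}\right) + \frac{522607626883}{29189396} \left(- \frac{1}{21907}\right) = \frac{7867}{35717} - \frac{522607626883}{639452098172} = - \frac{13635406953060987}{22839310590409324}$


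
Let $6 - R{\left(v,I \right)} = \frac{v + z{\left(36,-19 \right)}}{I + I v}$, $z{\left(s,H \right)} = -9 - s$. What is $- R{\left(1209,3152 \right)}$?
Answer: $- \frac{5720589}{953480} \approx -5.9997$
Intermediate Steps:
$R{\left(v,I \right)} = 6 - \frac{-45 + v}{I + I v}$ ($R{\left(v,I \right)} = 6 - \frac{v - 45}{I + I v} = 6 - \frac{-45 + v}{I + I v}$)
$- R{\left(1209,3152 \right)} = - \frac{45 - 1209 + 6 \cdot 3152 + 6 \cdot 3152 \cdot 1209}{3152 \left(1 + 1209\right)} = - \frac{45 - 1209 + 18912 + 22864608}{3152 \cdot 1210} = - \frac{22882356}{3152 \cdot 1210} = \left(-1\right) \frac{5720589}{953480} = - \frac{5720589}{953480}$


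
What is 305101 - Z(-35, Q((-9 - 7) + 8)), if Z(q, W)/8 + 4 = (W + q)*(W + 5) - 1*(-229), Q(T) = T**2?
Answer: 287293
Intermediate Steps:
Z(q, W) = 1800 + 8*(5 + W)*(W + q) (Z(q, W) = -32 + 8*((W + q)*(W + 5) - 1*(-229)) = -32 + 8*((W + q)*(5 + W) + 229) = -32 + 8*((5 + W)*(W + q) + 229) = -32 + 8*(229 + (5 + W)*(W + q)) = -32 + (1832 + 8*(5 + W)*(W + q)) = 1800 + 8*(5 + W)*(W + q))
305101 - Z(-35, Q((-9 - 7) + 8)) = 305101 - (1800 + 8*(((-9 - 7) + 8)**2)**2 + 40*((-9 - 7) + 8)**2 + 40*(-35) + 8*((-9 - 7) + 8)**2*(-35)) = 305101 - (1800 + 8*((-16 + 8)**2)**2 + 40*(-16 + 8)**2 - 1400 + 8*(-16 + 8)**2*(-35)) = 305101 - (1800 + 8*((-8)**2)**2 + 40*(-8)**2 - 1400 + 8*(-8)**2*(-35)) = 305101 - (1800 + 8*64**2 + 40*64 - 1400 + 8*64*(-35)) = 305101 - (1800 + 8*4096 + 2560 - 1400 - 17920) = 305101 - (1800 + 32768 + 2560 - 1400 - 17920) = 305101 - 1*17808 = 305101 - 17808 = 287293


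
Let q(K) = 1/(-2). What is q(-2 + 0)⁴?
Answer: 1/16 ≈ 0.062500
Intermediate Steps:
q(K) = -½ (q(K) = 1*(-½) = -½)
q(-2 + 0)⁴ = (-½)⁴ = 1/16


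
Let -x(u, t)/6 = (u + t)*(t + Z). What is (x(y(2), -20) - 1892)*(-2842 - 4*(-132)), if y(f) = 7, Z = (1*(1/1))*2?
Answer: 7626944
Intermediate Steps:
Z = 2 (Z = (1*(1*1))*2 = (1*1)*2 = 1*2 = 2)
x(u, t) = -6*(2 + t)*(t + u) (x(u, t) = -6*(u + t)*(t + 2) = -6*(t + u)*(2 + t) = -6*(2 + t)*(t + u))
(x(y(2), -20) - 1892)*(-2842 - 4*(-132)) = ((-12*(-20) - 12*7 - 6*(-20)**2 - 6*(-20)*7) - 1892)*(-2842 - 4*(-132)) = ((240 - 84 - 6*400 + 840) - 1892)*(-2842 + 528) = ((240 - 84 - 2400 + 840) - 1892)*(-2314) = (-1404 - 1892)*(-2314) = -3296*(-2314) = 7626944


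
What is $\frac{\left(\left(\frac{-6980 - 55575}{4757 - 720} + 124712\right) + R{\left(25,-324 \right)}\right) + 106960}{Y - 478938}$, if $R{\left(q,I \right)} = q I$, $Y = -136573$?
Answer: $- \frac{69422893}{191139839} \approx -0.3632$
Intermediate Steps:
$R{\left(q,I \right)} = I q$
$\frac{\left(\left(\frac{-6980 - 55575}{4757 - 720} + 124712\right) + R{\left(25,-324 \right)}\right) + 106960}{Y - 478938} = \frac{\left(\left(\frac{-6980 - 55575}{4757 - 720} + 124712\right) - 8100\right) + 106960}{-136573 - 478938} = \frac{\left(\left(- \frac{62555}{4037} + 124712\right) - 8100\right) + 106960}{-615511} = \left(\left(\left(\left(-62555\right) \frac{1}{4037} + 124712\right) - 8100\right) + 106960\right) \left(- \frac{1}{615511}\right) = \left(\left(\left(- \frac{62555}{4037} + 124712\right) - 8100\right) + 106960\right) \left(- \frac{1}{615511}\right) = \left(\left(\frac{503399789}{4037} - 8100\right) + 106960\right) \left(- \frac{1}{615511}\right) = \left(\frac{470700089}{4037} + 106960\right) \left(- \frac{1}{615511}\right) = \frac{902497609}{4037} \left(- \frac{1}{615511}\right) = - \frac{69422893}{191139839}$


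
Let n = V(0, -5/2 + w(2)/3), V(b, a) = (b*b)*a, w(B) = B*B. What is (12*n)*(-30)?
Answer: 0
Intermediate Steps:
w(B) = B**2
V(b, a) = a*b**2 (V(b, a) = b**2*a = a*b**2)
n = 0 (n = (-5/2 + 2**2/3)*0**2 = (-5*1/2 + 4*(1/3))*0 = (-5/2 + 4/3)*0 = -7/6*0 = 0)
(12*n)*(-30) = (12*0)*(-30) = 0*(-30) = 0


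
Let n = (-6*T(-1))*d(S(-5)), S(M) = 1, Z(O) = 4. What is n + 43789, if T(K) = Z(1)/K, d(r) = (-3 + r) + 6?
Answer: 43885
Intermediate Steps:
d(r) = 3 + r
T(K) = 4/K
n = 96 (n = (-24/(-1))*(3 + 1) = -24*(-1)*4 = -6*(-4)*4 = 24*4 = 96)
n + 43789 = 96 + 43789 = 43885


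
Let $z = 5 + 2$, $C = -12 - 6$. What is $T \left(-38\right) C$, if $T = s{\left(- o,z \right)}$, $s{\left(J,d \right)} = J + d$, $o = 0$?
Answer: $4788$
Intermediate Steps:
$C = -18$ ($C = -12 - 6 = -18$)
$z = 7$
$T = 7$ ($T = \left(-1\right) 0 + 7 = 0 + 7 = 7$)
$T \left(-38\right) C = 7 \left(-38\right) \left(-18\right) = \left(-266\right) \left(-18\right) = 4788$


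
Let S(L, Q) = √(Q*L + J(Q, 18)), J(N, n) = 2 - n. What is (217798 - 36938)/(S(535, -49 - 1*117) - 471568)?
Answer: -8528778848/22237646745 - 18086*I*√88826/22237646745 ≈ -0.38353 - 0.0002424*I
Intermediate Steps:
S(L, Q) = √(-16 + L*Q) (S(L, Q) = √(Q*L + (2 - 1*18)) = √(L*Q + (2 - 18)) = √(L*Q - 16) = √(-16 + L*Q))
(217798 - 36938)/(S(535, -49 - 1*117) - 471568) = (217798 - 36938)/(√(-16 + 535*(-49 - 1*117)) - 471568) = 180860/(√(-16 + 535*(-49 - 117)) - 471568) = 180860/(√(-16 + 535*(-166)) - 471568) = 180860/(√(-16 - 88810) - 471568) = 180860/(√(-88826) - 471568) = 180860/(I*√88826 - 471568) = 180860/(-471568 + I*√88826)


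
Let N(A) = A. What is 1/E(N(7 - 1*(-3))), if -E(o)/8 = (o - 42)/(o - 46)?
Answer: -9/64 ≈ -0.14063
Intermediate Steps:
E(o) = -8*(-42 + o)/(-46 + o) (E(o) = -8*(o - 42)/(o - 46) = -8*(-42 + o)/(-46 + o))
1/E(N(7 - 1*(-3))) = 1/(8*(42 - (7 - 1*(-3)))/(-46 + (7 - 1*(-3)))) = 1/(8*(42 - (7 + 3))/(-46 + (7 + 3))) = 1/(8*(42 - 1*10)/(-46 + 10)) = 1/(8*(42 - 10)/(-36)) = 1/(8*(-1/36)*32) = 1/(-64/9) = -9/64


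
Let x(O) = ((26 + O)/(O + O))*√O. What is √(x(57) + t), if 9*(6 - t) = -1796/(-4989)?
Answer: √(1927893482760 + 235510324902*√57)/568746 ≈ 3.3848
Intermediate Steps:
t = 267610/44901 (t = 6 - (-1796)/(9*(-4989)) = 6 - (-1796)*(-1)/(9*4989) = 6 - ⅑*1796/4989 = 6 - 1796/44901 = 267610/44901 ≈ 5.9600)
x(O) = (26 + O)/(2*√O) (x(O) = ((26 + O)/((2*O)))*√O = ((26 + O)*(1/(2*O)))*√O = ((26 + O)/(2*O))*√O = (26 + O)/(2*√O))
√(x(57) + t) = √((26 + 57)/(2*√57) + 267610/44901) = √((½)*(√57/57)*83 + 267610/44901) = √(83*√57/114 + 267610/44901) = √(267610/44901 + 83*√57/114)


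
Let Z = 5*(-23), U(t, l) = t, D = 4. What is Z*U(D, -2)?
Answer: -460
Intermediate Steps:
Z = -115
Z*U(D, -2) = -115*4 = -460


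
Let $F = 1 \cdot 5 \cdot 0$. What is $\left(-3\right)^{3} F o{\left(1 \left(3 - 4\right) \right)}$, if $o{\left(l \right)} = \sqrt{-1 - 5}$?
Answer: $0$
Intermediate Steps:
$F = 0$ ($F = 5 \cdot 0 = 0$)
$o{\left(l \right)} = i \sqrt{6}$ ($o{\left(l \right)} = \sqrt{-6} = i \sqrt{6}$)
$\left(-3\right)^{3} F o{\left(1 \left(3 - 4\right) \right)} = \left(-3\right)^{3} \cdot 0 i \sqrt{6} = \left(-27\right) 0 i \sqrt{6} = 0 i \sqrt{6} = 0$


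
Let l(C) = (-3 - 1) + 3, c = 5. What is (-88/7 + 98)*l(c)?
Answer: -598/7 ≈ -85.429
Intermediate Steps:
l(C) = -1 (l(C) = -4 + 3 = -1)
(-88/7 + 98)*l(c) = (-88/7 + 98)*(-1) = (598/7)*(-1) = -598/7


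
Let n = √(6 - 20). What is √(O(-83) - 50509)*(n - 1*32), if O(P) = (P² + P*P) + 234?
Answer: I*√36497*(-32 + I*√14) ≈ -714.81 - 6113.3*I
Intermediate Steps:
n = I*√14 (n = √(-14) = I*√14 ≈ 3.7417*I)
O(P) = 234 + 2*P² (O(P) = (P² + P²) + 234 = 2*P² + 234 = 234 + 2*P²)
√(O(-83) - 50509)*(n - 1*32) = √((234 + 2*(-83)²) - 50509)*(I*√14 - 1*32) = √((234 + 2*6889) - 50509)*(I*√14 - 32) = √((234 + 13778) - 50509)*(-32 + I*√14) = √(14012 - 50509)*(-32 + I*√14) = √(-36497)*(-32 + I*√14) = (I*√36497)*(-32 + I*√14) = I*√36497*(-32 + I*√14)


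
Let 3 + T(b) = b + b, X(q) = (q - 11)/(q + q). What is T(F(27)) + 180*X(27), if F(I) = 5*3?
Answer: 241/3 ≈ 80.333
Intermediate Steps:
X(q) = (-11 + q)/(2*q) (X(q) = (-11 + q)/((2*q)) = (-11 + q)*(1/(2*q)) = (-11 + q)/(2*q))
F(I) = 15
T(b) = -3 + 2*b (T(b) = -3 + (b + b) = -3 + 2*b)
T(F(27)) + 180*X(27) = (-3 + 2*15) + 180*((1/2)*(-11 + 27)/27) = (-3 + 30) + 180*((1/2)*(1/27)*16) = 27 + 180*(8/27) = 27 + 160/3 = 241/3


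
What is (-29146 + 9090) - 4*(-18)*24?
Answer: -18328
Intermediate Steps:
(-29146 + 9090) - 4*(-18)*24 = -20056 + 72*24 = -20056 + 1728 = -18328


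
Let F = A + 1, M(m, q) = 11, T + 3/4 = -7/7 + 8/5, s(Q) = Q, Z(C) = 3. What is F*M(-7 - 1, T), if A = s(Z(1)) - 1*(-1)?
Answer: 55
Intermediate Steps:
T = -3/20 (T = -3/4 + (-7/7 + 8/5) = -3/4 + (-7*1/7 + 8*(1/5)) = -3/4 + (-1 + 8/5) = -3/4 + 3/5 = -3/20 ≈ -0.15000)
A = 4 (A = 3 - 1*(-1) = 3 + 1 = 4)
F = 5 (F = 4 + 1 = 5)
F*M(-7 - 1, T) = 5*11 = 55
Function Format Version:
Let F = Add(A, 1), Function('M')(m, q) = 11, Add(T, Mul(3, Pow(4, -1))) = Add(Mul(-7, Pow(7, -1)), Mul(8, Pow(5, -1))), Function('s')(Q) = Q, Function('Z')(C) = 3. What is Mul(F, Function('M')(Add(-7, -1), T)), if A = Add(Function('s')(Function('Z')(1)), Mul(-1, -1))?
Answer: 55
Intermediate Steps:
T = Rational(-3, 20) (T = Add(Rational(-3, 4), Add(Mul(-7, Pow(7, -1)), Mul(8, Pow(5, -1)))) = Add(Rational(-3, 4), Add(Mul(-7, Rational(1, 7)), Mul(8, Rational(1, 5)))) = Add(Rational(-3, 4), Add(-1, Rational(8, 5))) = Add(Rational(-3, 4), Rational(3, 5)) = Rational(-3, 20) ≈ -0.15000)
A = 4 (A = Add(3, Mul(-1, -1)) = Add(3, 1) = 4)
F = 5 (F = Add(4, 1) = 5)
Mul(F, Function('M')(Add(-7, -1), T)) = Mul(5, 11) = 55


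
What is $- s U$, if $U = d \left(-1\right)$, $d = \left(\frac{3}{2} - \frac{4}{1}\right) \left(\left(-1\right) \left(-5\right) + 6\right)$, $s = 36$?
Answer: $-990$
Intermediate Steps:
$d = - \frac{55}{2}$ ($d = \left(3 \cdot \frac{1}{2} - 4\right) \left(5 + 6\right) = \left(\frac{3}{2} - 4\right) 11 = \left(- \frac{5}{2}\right) 11 = - \frac{55}{2} \approx -27.5$)
$U = \frac{55}{2}$ ($U = \left(- \frac{55}{2}\right) \left(-1\right) = \frac{55}{2} \approx 27.5$)
$- s U = - \frac{36 \cdot 55}{2} = \left(-1\right) 990 = -990$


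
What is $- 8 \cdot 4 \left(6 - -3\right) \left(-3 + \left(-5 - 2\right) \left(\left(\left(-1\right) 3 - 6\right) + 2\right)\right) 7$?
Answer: $-92736$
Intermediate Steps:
$- 8 \cdot 4 \left(6 - -3\right) \left(-3 + \left(-5 - 2\right) \left(\left(\left(-1\right) 3 - 6\right) + 2\right)\right) 7 = - 8 \cdot 4 \left(6 + 3\right) \left(-3 - 7 \left(\left(-3 - 6\right) + 2\right)\right) 7 = - 8 \cdot 4 \cdot 9 \left(-3 - 7 \left(-9 + 2\right)\right) 7 = - 8 \cdot 36 \left(-3 - -49\right) 7 = - 8 \cdot 36 \left(-3 + 49\right) 7 = - 8 \cdot 36 \cdot 46 \cdot 7 = \left(-8\right) 1656 \cdot 7 = \left(-13248\right) 7 = -92736$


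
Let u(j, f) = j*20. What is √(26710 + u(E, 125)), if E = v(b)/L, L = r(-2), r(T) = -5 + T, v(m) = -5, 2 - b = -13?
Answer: √1309490/7 ≈ 163.48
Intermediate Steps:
b = 15 (b = 2 - 1*(-13) = 2 + 13 = 15)
L = -7 (L = -5 - 2 = -7)
E = 5/7 (E = -5/(-7) = -5*(-⅐) = 5/7 ≈ 0.71429)
u(j, f) = 20*j
√(26710 + u(E, 125)) = √(26710 + 20*(5/7)) = √(26710 + 100/7) = √(187070/7) = √1309490/7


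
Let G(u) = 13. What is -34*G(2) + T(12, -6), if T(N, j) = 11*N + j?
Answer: -316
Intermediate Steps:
T(N, j) = j + 11*N
-34*G(2) + T(12, -6) = -34*13 + (-6 + 11*12) = -442 + (-6 + 132) = -442 + 126 = -316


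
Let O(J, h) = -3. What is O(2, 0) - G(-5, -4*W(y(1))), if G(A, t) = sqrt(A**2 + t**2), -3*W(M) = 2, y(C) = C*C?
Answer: -26/3 ≈ -8.6667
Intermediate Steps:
y(C) = C**2
W(M) = -2/3 (W(M) = -1/3*2 = -2/3)
O(2, 0) - G(-5, -4*W(y(1))) = -3 - sqrt((-5)**2 + (-4*(-2/3))**2) = -3 - sqrt(25 + (8/3)**2) = -3 - sqrt(25 + 64/9) = -3 - sqrt(289/9) = -3 - 1*17/3 = -3 - 17/3 = -26/3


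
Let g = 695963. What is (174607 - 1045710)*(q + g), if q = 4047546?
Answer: -4132084920427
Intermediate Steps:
(174607 - 1045710)*(q + g) = (174607 - 1045710)*(4047546 + 695963) = -871103*4743509 = -4132084920427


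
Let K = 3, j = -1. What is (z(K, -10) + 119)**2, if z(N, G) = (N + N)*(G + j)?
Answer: 2809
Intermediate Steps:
z(N, G) = 2*N*(-1 + G) (z(N, G) = (N + N)*(G - 1) = (2*N)*(-1 + G) = 2*N*(-1 + G))
(z(K, -10) + 119)**2 = (2*3*(-1 - 10) + 119)**2 = (2*3*(-11) + 119)**2 = (-66 + 119)**2 = 53**2 = 2809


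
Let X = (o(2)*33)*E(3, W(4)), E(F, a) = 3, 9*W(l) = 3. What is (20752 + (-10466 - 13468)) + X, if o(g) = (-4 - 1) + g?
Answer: -3479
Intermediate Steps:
o(g) = -5 + g
W(l) = ⅓ (W(l) = (⅑)*3 = ⅓)
X = -297 (X = ((-5 + 2)*33)*3 = -3*33*3 = -99*3 = -297)
(20752 + (-10466 - 13468)) + X = (20752 + (-10466 - 13468)) - 297 = (20752 - 23934) - 297 = -3182 - 297 = -3479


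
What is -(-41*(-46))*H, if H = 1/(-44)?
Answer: 943/22 ≈ 42.864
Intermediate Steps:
H = -1/44 ≈ -0.022727
-(-41*(-46))*H = -(-41*(-46))*(-1)/44 = -1886*(-1)/44 = -1*(-943/22) = 943/22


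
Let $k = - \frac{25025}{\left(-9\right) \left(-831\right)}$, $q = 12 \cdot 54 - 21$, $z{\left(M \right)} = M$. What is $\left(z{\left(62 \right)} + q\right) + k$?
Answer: $\frac{5128006}{7479} \approx 685.65$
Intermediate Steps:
$q = 627$ ($q = 648 - 21 = 627$)
$k = - \frac{25025}{7479} \approx -3.346$
$\left(z{\left(62 \right)} + q\right) + k = \left(62 + 627\right) - \frac{25025}{7479} = 689 - \frac{25025}{7479} = \frac{5128006}{7479}$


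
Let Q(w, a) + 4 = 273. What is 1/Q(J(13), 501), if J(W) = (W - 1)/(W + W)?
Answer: 1/269 ≈ 0.0037175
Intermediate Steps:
J(W) = (-1 + W)/(2*W) (J(W) = (-1 + W)/((2*W)) = (-1 + W)*(1/(2*W)) = (-1 + W)/(2*W))
Q(w, a) = 269 (Q(w, a) = -4 + 273 = 269)
1/Q(J(13), 501) = 1/269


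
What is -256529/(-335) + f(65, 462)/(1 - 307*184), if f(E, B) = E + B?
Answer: 14490377078/18923145 ≈ 765.75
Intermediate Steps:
f(E, B) = B + E
-256529/(-335) + f(65, 462)/(1 - 307*184) = -256529/(-335) + (462 + 65)/(1 - 307*184) = -256529*(-1/335) + 527/(1 - 56488) = 256529/335 + 527/(-56487) = 256529/335 + 527*(-1/56487) = 256529/335 - 527/56487 = 14490377078/18923145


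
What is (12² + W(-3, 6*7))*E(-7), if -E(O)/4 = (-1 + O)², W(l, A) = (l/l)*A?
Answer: -47616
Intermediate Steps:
W(l, A) = A (W(l, A) = 1*A = A)
E(O) = -4*(-1 + O)²
(12² + W(-3, 6*7))*E(-7) = (12² + 6*7)*(-4*(-1 - 7)²) = (144 + 42)*(-4*(-8)²) = 186*(-4*64) = 186*(-256) = -47616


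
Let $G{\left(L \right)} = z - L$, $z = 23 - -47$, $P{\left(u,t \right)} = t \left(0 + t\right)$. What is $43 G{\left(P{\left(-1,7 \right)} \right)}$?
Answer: $903$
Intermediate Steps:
$P{\left(u,t \right)} = t^{2}$ ($P{\left(u,t \right)} = t t = t^{2}$)
$z = 70$ ($z = 23 + 47 = 70$)
$G{\left(L \right)} = 70 - L$
$43 G{\left(P{\left(-1,7 \right)} \right)} = 43 \left(70 - 7^{2}\right) = 43 \left(70 - 49\right) = 43 \cdot 21 = 903$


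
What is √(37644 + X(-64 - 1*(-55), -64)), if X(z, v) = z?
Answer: √37635 ≈ 194.00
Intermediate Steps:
√(37644 + X(-64 - 1*(-55), -64)) = √(37644 + (-64 - 1*(-55))) = √(37644 + (-64 + 55)) = √(37644 - 9) = √37635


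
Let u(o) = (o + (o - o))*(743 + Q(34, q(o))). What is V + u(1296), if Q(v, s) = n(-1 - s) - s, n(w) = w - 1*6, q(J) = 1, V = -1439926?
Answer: -488662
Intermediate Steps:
n(w) = -6 + w (n(w) = w - 6 = -6 + w)
Q(v, s) = -7 - 2*s (Q(v, s) = (-6 + (-1 - s)) - s = (-7 - s) - s = -7 - 2*s)
u(o) = 734*o (u(o) = (o + (o - o))*(743 + (-7 - 2*1)) = (o + 0)*(743 + (-7 - 2)) = o*(743 - 9) = o*734 = 734*o)
V + u(1296) = -1439926 + 734*1296 = -1439926 + 951264 = -488662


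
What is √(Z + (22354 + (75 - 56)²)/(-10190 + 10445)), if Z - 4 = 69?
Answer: √421566/51 ≈ 12.731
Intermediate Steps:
Z = 73 (Z = 4 + 69 = 73)
√(Z + (22354 + (75 - 56)²)/(-10190 + 10445)) = √(73 + (22354 + (75 - 56)²)/(-10190 + 10445)) = √(73 + (22354 + 19²)/255) = √(73 + (22354 + 361)*(1/255)) = √(73 + 22715*(1/255)) = √(73 + 4543/51) = √(8266/51) = √421566/51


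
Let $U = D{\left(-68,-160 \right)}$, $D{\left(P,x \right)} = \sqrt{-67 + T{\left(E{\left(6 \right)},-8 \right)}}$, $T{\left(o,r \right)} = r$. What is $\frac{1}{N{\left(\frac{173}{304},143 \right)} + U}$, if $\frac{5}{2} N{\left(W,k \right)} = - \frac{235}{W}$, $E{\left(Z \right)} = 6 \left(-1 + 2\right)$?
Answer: $- \frac{4943648}{818832451} - \frac{149645 i \sqrt{3}}{818832451} \approx -0.0060374 - 0.00031654 i$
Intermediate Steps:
$E{\left(Z \right)} = 6$ ($E{\left(Z \right)} = 6 \cdot 1 = 6$)
$D{\left(P,x \right)} = 5 i \sqrt{3}$ ($D{\left(P,x \right)} = \sqrt{-67 - 8} = \sqrt{-75} = 5 i \sqrt{3}$)
$U = 5 i \sqrt{3} \approx 8.6602 i$
$N{\left(W,k \right)} = - \frac{94}{W}$ ($N{\left(W,k \right)} = \frac{2 \left(- \frac{235}{W}\right)}{5} = - \frac{94}{W}$)
$\frac{1}{N{\left(\frac{173}{304},143 \right)} + U} = \frac{1}{- \frac{94}{173 \cdot \frac{1}{304}} + 5 i \sqrt{3}} = \frac{1}{- \frac{94}{\frac{173}{304}} + 5 i \sqrt{3}} = \frac{1}{\left(-94\right) \frac{304}{173} + 5 i \sqrt{3}} = \frac{1}{- \frac{28576}{173} + 5 i \sqrt{3}}$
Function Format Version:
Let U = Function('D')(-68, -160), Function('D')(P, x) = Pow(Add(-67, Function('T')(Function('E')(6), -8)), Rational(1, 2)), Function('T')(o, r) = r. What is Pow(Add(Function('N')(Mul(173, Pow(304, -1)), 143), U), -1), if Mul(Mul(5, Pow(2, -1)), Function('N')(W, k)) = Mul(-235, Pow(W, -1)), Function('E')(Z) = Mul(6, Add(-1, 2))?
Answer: Add(Rational(-4943648, 818832451), Mul(Rational(-149645, 818832451), I, Pow(3, Rational(1, 2)))) ≈ Add(-0.0060374, Mul(-0.00031654, I))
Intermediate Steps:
Function('E')(Z) = 6 (Function('E')(Z) = Mul(6, 1) = 6)
Function('D')(P, x) = Mul(5, I, Pow(3, Rational(1, 2))) (Function('D')(P, x) = Pow(Add(-67, -8), Rational(1, 2)) = Pow(-75, Rational(1, 2)) = Mul(5, I, Pow(3, Rational(1, 2))))
U = Mul(5, I, Pow(3, Rational(1, 2))) ≈ Mul(8.6602, I)
Function('N')(W, k) = Mul(-94, Pow(W, -1)) (Function('N')(W, k) = Mul(Rational(2, 5), Mul(-235, Pow(W, -1))) = Mul(-94, Pow(W, -1)))
Pow(Add(Function('N')(Mul(173, Pow(304, -1)), 143), U), -1) = Pow(Add(Mul(-94, Pow(Mul(173, Pow(304, -1)), -1)), Mul(5, I, Pow(3, Rational(1, 2)))), -1) = Pow(Add(Mul(-94, Pow(Mul(173, Rational(1, 304)), -1)), Mul(5, I, Pow(3, Rational(1, 2)))), -1) = Pow(Add(Mul(-94, Pow(Rational(173, 304), -1)), Mul(5, I, Pow(3, Rational(1, 2)))), -1) = Pow(Add(Mul(-94, Rational(304, 173)), Mul(5, I, Pow(3, Rational(1, 2)))), -1) = Pow(Add(Rational(-28576, 173), Mul(5, I, Pow(3, Rational(1, 2)))), -1)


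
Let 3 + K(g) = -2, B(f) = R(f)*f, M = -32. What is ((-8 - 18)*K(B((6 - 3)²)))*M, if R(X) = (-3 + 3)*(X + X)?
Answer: -4160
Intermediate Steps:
R(X) = 0 (R(X) = 0*(2*X) = 0)
B(f) = 0 (B(f) = 0*f = 0)
K(g) = -5 (K(g) = -3 - 2 = -5)
((-8 - 18)*K(B((6 - 3)²)))*M = ((-8 - 18)*(-5))*(-32) = -26*(-5)*(-32) = 130*(-32) = -4160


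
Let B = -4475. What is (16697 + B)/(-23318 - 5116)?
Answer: -291/677 ≈ -0.42984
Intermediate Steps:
(16697 + B)/(-23318 - 5116) = (16697 - 4475)/(-23318 - 5116) = 12222/(-28434) = 12222*(-1/28434) = -291/677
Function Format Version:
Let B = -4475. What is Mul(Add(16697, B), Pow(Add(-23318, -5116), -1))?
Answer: Rational(-291, 677) ≈ -0.42984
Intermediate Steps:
Mul(Add(16697, B), Pow(Add(-23318, -5116), -1)) = Mul(Add(16697, -4475), Pow(Add(-23318, -5116), -1)) = Mul(12222, Pow(-28434, -1)) = Mul(12222, Rational(-1, 28434)) = Rational(-291, 677)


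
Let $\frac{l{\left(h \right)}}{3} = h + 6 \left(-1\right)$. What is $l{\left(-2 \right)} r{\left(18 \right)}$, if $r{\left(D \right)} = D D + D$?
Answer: $-8208$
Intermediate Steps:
$r{\left(D \right)} = D + D^{2}$ ($r{\left(D \right)} = D^{2} + D = D + D^{2}$)
$l{\left(h \right)} = -18 + 3 h$ ($l{\left(h \right)} = 3 \left(h + 6 \left(-1\right)\right) = 3 \left(h - 6\right) = 3 \left(-6 + h\right) = -18 + 3 h$)
$l{\left(-2 \right)} r{\left(18 \right)} = \left(-18 + 3 \left(-2\right)\right) 18 \left(1 + 18\right) = \left(-18 - 6\right) 18 \cdot 19 = \left(-24\right) 342 = -8208$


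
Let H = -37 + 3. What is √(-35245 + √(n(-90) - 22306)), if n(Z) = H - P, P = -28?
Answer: √(-35245 + 2*I*√5578) ≈ 0.3978 + 187.74*I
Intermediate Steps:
H = -34
n(Z) = -6 (n(Z) = -34 - 1*(-28) = -34 + 28 = -6)
√(-35245 + √(n(-90) - 22306)) = √(-35245 + √(-6 - 22306)) = √(-35245 + √(-22312)) = √(-35245 + 2*I*√5578)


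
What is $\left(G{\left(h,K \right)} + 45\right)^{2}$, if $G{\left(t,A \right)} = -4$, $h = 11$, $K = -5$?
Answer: $1681$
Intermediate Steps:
$\left(G{\left(h,K \right)} + 45\right)^{2} = \left(-4 + 45\right)^{2} = 41^{2} = 1681$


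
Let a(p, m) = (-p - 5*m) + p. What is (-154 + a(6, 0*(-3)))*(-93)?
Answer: 14322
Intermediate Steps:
a(p, m) = -5*m
(-154 + a(6, 0*(-3)))*(-93) = (-154 - 0*(-3))*(-93) = (-154 - 5*0)*(-93) = (-154 + 0)*(-93) = -154*(-93) = 14322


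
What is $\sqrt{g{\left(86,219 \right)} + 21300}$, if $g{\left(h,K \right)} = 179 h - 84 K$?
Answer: $\sqrt{18298} \approx 135.27$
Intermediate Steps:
$g{\left(h,K \right)} = - 84 K + 179 h$
$\sqrt{g{\left(86,219 \right)} + 21300} = \sqrt{\left(\left(-84\right) 219 + 179 \cdot 86\right) + 21300} = \sqrt{\left(-18396 + 15394\right) + 21300} = \sqrt{-3002 + 21300} = \sqrt{18298}$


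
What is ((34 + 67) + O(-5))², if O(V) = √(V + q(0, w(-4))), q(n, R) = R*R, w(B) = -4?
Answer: (101 + √11)² ≈ 10882.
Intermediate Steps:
q(n, R) = R²
O(V) = √(16 + V) (O(V) = √(V + (-4)²) = √(V + 16) = √(16 + V))
((34 + 67) + O(-5))² = ((34 + 67) + √(16 - 5))² = (101 + √11)²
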